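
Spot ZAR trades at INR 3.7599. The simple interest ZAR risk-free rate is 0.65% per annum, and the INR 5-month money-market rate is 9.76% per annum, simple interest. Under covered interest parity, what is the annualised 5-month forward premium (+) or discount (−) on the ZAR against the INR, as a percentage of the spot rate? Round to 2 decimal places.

+9.09%

T = 5/12 years.
CIP forward (INR per ZAR) = 3.7599 × 1.0406667/1.0027083 = 3.9022343.
(F − S)/S ÷ T = (3.9022343 − 3.7599)/3.7599/(5/12) = 0.090854 → 9.09%.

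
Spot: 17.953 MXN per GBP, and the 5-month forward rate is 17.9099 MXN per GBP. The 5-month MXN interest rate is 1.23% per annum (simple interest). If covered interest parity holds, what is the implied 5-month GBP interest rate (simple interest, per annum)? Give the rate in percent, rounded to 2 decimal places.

1.81%

T = 5/12 years.
By CIP, F/S equals the MXN-to-GBP growth ratio: 17.9099/17.953 = 0.9975993.
The MXN side grows by 1 + 0.0123×5/12 = 1.005125.
Hence g_GBP = 1.0075438.
(1.0075438 − 1)/T = 0.018105, i.e. 1.81%.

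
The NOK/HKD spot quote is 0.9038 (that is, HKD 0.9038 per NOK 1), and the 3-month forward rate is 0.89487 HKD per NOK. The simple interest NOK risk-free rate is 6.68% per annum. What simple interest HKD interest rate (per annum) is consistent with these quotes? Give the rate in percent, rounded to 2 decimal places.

T = 3/12 years.
CIP gives F = S · g_HKD/g_NOK, so g_HKD/g_NOK = 0.89487/0.9038 = 0.9901195.
NOK growth factor: 1 + 0.0668×3/12 = 1.016700.
That pins the HKD growth at 1.0066545.
r = (1.0066545 − 1)/(3/12) = 0.026618 → 2.66%.

2.66%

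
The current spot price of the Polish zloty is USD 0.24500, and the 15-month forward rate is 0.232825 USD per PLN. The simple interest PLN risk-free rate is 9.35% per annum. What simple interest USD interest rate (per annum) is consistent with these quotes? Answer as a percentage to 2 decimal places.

4.91%

T = 15/12 years.
F/S = 0.232825/0.245 = 0.9503061 = (growth of USD) / (growth of PLN).
PLN growth factor: 1 + 0.0935×15/12 = 1.116875.
That pins the USD growth at 1.0613731.
r = (1.0613731 − 1)/(15/12) = 0.049098 → 4.91%.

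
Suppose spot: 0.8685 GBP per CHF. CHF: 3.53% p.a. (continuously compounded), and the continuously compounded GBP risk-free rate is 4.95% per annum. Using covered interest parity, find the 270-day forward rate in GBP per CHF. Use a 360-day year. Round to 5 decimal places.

0.87780

T = 270/360 years.
Growth of 1 GBP over T: e^(0.0495×270/360) = 1.0378227.
CHF accumulates by e^(0.0353×270/360) = 1.0268286.
So F = 0.8685 × 1.0378227 / 1.0268286 = 0.8777989 (GBP/CHF).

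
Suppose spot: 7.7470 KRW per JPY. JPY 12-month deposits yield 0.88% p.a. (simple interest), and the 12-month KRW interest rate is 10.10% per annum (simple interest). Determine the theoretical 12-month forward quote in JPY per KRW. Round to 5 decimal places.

0.11827

T = 1 year.
KRW accumulates by 1 + 0.1010×1 = 1.101000.
Growth of 1 JPY over T: 1 + 0.0088×1 = 1.008800.
So F = 7.747 × 1.101000 / 1.008800 = 8.455043 (KRW/JPY).
Invert for JPY per KRW: 1 / 8.455043 = 0.11827.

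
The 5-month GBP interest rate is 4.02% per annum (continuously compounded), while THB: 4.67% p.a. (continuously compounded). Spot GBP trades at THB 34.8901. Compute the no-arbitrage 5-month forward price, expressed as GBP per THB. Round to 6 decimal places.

0.028584

T = 5/12 years.
THB accumulates by e^(0.0467×5/12) = 1.0196489.
Growth of 1 GBP over T: e^(0.0402×5/12) = 1.0168911.
So F = 34.8901 × 1.0196489 / 1.0168911 = 34.98472 (THB/GBP).
Quoted the other way: 1/34.98472 = 0.028584 GBP per THB.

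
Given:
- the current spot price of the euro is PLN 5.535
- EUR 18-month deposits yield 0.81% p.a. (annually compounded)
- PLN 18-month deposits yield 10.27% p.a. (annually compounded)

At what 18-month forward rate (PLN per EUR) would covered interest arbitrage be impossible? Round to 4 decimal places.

6.3321

T = 18/12 years.
PLN accumulates by (1 + 0.1027)^(18/12) = 1.157940.
Growth of 1 EUR over T: (1 + 0.0081)^(18/12) = 1.0121746.
CIP: F = S · (grow PLN)/(grow EUR) = 5.535 × 1.157940/1.0121746 = 6.332107 PLN per EUR.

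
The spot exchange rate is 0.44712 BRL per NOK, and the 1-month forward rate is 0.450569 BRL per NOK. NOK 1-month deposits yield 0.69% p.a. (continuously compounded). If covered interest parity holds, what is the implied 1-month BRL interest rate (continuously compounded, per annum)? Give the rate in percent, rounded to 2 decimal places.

9.91%

T = 1/12 years.
F/S = 0.450569/0.44712 = 1.0077138 = (growth of BRL) / (growth of NOK).
NOK growth factor: e^(0.0069×1/12) = 1.0005752.
That pins the BRL growth at 1.0082934.
r = ln(1.0082934)/(1/12) = 0.099110 → 9.91%.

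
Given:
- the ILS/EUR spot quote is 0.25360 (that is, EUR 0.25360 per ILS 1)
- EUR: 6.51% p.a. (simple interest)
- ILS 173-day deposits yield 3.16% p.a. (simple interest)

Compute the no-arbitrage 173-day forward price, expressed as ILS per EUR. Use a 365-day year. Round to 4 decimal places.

T = 173/365 years.
Growth of 1 EUR over T: 1 + 0.0651×173/365 = 1.0308556.
Growth of 1 ILS over T: 1 + 0.0316×173/365 = 1.0149775.
CIP: F = S · (grow EUR)/(grow ILS) = 0.2536 × 1.0308556/1.0149775 = 0.2575673 EUR per ILS.
Quoted the other way: 1/0.2575673 = 3.8825 ILS per EUR.

3.8825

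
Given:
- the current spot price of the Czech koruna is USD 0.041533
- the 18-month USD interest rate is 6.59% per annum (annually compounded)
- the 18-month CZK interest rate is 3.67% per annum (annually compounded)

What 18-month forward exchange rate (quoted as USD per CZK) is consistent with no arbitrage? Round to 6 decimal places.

T = 18/12 years.
USD accumulates by (1 + 0.0659)^(18/12) = 1.1004611.
Growth of 1 CZK over T: (1 + 0.0367)^(18/12) = 1.055552.
CIP: F = S · (grow USD)/(grow CZK) = 0.041533 × 1.1004611/1.055552 = 0.04330005 USD per CZK.

0.043300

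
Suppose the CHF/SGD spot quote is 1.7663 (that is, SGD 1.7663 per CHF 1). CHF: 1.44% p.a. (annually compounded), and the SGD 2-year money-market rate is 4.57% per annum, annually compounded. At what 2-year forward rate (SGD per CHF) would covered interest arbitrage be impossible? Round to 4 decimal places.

1.8770

T = 2 years.
Growth of 1 SGD over T: (1 + 0.0457)^2 = 1.0934885.
CHF accumulates by (1 + 0.0144)^2 = 1.0290074.
So F = 1.7663 × 1.0934885 / 1.0290074 = 1.876982 (SGD/CHF).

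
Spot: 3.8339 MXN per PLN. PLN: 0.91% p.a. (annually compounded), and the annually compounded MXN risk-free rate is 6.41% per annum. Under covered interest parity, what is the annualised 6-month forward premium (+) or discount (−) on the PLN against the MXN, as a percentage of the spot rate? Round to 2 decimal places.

T = 6/12 years.
CIP forward (MXN per PLN) = 3.8339 × 1.0315522/1.0045397 = 3.9369952.
Annualised premium = (F − S)/S × (1/T) = (3.9369952 − 3.8339)/3.8339 ÷ (6/12) = 5.38%.

+5.38%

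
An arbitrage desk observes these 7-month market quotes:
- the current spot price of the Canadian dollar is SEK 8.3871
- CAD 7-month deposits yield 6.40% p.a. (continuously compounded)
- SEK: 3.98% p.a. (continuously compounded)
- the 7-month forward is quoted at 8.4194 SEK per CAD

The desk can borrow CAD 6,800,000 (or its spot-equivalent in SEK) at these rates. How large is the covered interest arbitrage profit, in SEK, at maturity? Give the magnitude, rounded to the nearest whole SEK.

SEK 1,057,855

T = 7/12 years.
Route A — deposit CAD, sell forward: 6,800,000 × 1.0380389762 × 8.4194 = SEK 59,429,724.42.
Route B — convert at spot, deposit SEK: 6,800,000 × 8.3871 × 1.0234882713 = SEK 58,371,869.67.
The quoted forward overvalues CAD, so borrow SEK, buy CAD at spot, deposit the CAD at 6.40%, and sell the proceeds forward at 8.4194.
Arbitrage profit = |59,429,724.42 − 58,371,869.67| = SEK 1,057,855.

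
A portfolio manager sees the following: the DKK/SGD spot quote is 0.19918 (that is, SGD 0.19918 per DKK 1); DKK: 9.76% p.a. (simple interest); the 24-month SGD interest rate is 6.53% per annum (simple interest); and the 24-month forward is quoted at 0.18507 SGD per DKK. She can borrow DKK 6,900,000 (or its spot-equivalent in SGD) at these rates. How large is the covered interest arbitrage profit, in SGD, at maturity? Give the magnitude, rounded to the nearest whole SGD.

T = 2 years.
Invest the DKK and cover forward: 6,900,000 × 1.195200 × 0.18507 = SGD 1,526,250.08.
Convert at spot and invest in SGD: 6,900,000 × 0.19918 × 1.130600 = SGD 1,553,831.07.
The quoted forward undervalues DKK, so borrow DKK, convert to SGD at spot, deposit the SGD at 6.53%, and buy DKK forward at 0.18507 to cover the loan.
Profit = 1,553,831.07 − 1,526,250.08 = SGD 27,581.

SGD 27,581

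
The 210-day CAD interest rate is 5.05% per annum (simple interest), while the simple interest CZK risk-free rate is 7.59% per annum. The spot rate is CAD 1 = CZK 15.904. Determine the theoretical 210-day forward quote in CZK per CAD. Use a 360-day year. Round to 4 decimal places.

16.1329

T = 210/360 years.
CZK growth factor: 1 + 0.0759×210/360 = 1.044275.
CAD accumulates by 1 + 0.0505×210/360 = 1.02945833.
CIP: F = S · (grow CZK)/(grow CAD) = 15.904 × 1.044275/1.02945833 = 16.132901 CZK per CAD.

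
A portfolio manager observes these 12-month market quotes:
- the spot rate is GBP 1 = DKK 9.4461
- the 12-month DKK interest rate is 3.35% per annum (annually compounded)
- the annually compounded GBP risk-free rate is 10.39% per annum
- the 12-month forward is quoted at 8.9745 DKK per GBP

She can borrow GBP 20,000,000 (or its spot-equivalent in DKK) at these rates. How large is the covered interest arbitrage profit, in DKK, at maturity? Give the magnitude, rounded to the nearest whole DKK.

T = 1 year.
Keep in GBP, deliver into the forward: 20,000,000·1.103900·8.9745 = DKK 198,139,011.00.
Swap to DKK now, deposit: 20,000,000·9.4461·1.033500 = DKK 195,250,887.00.
The quoted forward overvalues GBP, so borrow DKK, buy GBP at spot, deposit the GBP at 10.39%, and sell the proceeds forward at 8.9745.
The gap between the two covered legs is DKK 2,888,124.

DKK 2,888,124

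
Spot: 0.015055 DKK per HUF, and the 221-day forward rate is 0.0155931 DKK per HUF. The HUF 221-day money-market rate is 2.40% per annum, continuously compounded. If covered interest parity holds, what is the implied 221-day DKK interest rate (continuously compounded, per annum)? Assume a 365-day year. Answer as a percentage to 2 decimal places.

T = 221/365 years.
CIP gives F = S · g_DKK/g_HUF, so g_DKK/g_HUF = 0.0155931/0.015055 = 1.0357423.
The HUF side grows by e^(0.0240×221/365) = 1.0146376.
So the DKK growth factor = 1.0509031.
r = ln(1.0509031)/(221/365) = 0.082001 → 8.20%.

8.20%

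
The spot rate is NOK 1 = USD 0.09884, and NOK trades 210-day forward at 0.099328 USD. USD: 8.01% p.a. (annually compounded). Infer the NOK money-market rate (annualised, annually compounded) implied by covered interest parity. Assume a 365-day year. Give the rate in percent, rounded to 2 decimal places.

7.09%

T = 210/365 years.
By CIP, F/S equals the USD-to-NOK growth ratio: 0.099328/0.09884 = 1.0049373.
USD growth factor: (1 + 0.0801)^(210/365) = 1.0453296.
That pins the NOK growth at 1.0401939.
r = 1.0401939^(365/210) − 1 = 0.070894 → 7.09%.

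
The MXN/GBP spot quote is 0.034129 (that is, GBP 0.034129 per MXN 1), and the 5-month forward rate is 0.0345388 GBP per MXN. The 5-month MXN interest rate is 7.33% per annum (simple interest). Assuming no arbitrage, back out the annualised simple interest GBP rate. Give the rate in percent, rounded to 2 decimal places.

10.30%

T = 5/12 years.
CIP gives F = S · g_GBP/g_MXN, so g_GBP/g_MXN = 0.0345388/0.034129 = 1.0120074.
The MXN side grows by 1 + 0.0733×5/12 = 1.0305417.
So the GBP growth factor = 1.0429158.
(1.0429158 − 1)/T = 0.102998, i.e. 10.30%.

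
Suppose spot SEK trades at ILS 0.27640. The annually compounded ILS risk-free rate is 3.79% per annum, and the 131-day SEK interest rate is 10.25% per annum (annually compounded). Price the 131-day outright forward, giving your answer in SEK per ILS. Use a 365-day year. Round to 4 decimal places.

T = 131/365 years.
Growth of 1 ILS over T: (1 + 0.0379)^(131/365) = 1.0134406.
SEK growth factor: (1 + 0.1025)^(131/365) = 1.0356425.
CIP: F = S · (grow ILS)/(grow SEK) = 0.2764 × 1.0134406/1.0356425 = 0.2704746 ILS per SEK.
Invert for SEK per ILS: 1 / 0.2704746 = 3.6972.

3.6972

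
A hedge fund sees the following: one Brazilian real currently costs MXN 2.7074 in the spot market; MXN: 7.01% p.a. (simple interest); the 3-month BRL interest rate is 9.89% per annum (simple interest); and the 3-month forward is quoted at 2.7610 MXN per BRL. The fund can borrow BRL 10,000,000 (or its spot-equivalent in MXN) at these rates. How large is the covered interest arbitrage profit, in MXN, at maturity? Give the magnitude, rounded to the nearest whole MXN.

MXN 744,185

T = 3/12 years.
Invest the BRL and cover forward: 10,000,000 × 1.024725 × 2.7610 = MXN 28,292,657.25.
Convert at spot and invest in MXN: 10,000,000 × 2.7074 × 1.017525 = MXN 27,548,471.85.
The quoted forward overvalues BRL, so borrow MXN, buy BRL at spot, deposit the BRL at 9.89%, and sell the proceeds forward at 2.7610.
Profit = 28,292,657.25 − 27,548,471.85 = MXN 744,185.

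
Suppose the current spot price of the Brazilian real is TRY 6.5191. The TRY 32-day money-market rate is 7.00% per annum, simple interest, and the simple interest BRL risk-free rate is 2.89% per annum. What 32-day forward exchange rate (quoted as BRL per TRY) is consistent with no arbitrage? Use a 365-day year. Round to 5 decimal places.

0.15285

T = 32/365 years.
TRY growth factor: 1 + 0.0700×32/365 = 1.006137.
BRL accumulates by 1 + 0.0289×32/365 = 1.0025337.
So F = 6.5191 × 1.006137 / 1.0025337 = 6.542531 (TRY/BRL).
Invert for BRL per TRY: 1 / 6.542531 = 0.15285.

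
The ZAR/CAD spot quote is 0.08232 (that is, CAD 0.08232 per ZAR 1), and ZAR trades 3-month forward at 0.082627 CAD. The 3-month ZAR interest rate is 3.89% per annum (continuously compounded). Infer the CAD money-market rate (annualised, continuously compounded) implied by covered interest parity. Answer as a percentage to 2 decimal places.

T = 3/12 years.
CIP gives F = S · g_CAD/g_ZAR, so g_CAD/g_ZAR = 0.082627/0.08232 = 1.0037293.
The ZAR side grows by e^(0.0389×3/12) = 1.0097724.
That pins the CAD growth at 1.0135381.
Take logs: ln 1.0135381 / (3/12) = 0.053789, so 5.38%.

5.38%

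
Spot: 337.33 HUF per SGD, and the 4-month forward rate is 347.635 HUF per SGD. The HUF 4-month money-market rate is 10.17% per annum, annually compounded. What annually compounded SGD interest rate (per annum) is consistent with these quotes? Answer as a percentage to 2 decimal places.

0.66%

T = 4/12 years.
By CIP, F/S equals the HUF-to-SGD growth ratio: 347.635/337.33 = 1.0305487.
The HUF side grows by (1 + 0.1017)^(4/12) = 1.0328116.
Hence g_SGD = 1.0021958.
Annualise: 1.0021958^(12/4) − 1 = 0.006602 = 0.66%.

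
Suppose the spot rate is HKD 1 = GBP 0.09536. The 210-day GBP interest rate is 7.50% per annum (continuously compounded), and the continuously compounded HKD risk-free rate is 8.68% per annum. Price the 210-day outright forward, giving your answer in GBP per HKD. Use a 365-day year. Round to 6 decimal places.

T = 210/365 years.
Growth of 1 GBP over T: e^(0.0750×210/365) = 1.0440952.
Growth of 1 HKD over T: e^(0.0868×210/365) = 1.0512077.
CIP: F = S · (grow GBP)/(grow HKD) = 0.09536 × 1.0440952/1.0512077 = 0.09471479 GBP per HKD.

0.094715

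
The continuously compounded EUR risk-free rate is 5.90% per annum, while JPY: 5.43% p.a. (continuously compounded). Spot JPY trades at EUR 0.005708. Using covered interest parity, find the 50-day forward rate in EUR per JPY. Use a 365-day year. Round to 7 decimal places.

0.0057117

T = 50/365 years.
Growth of 1 EUR over T: e^(0.0590×50/365) = 1.0081149.
JPY growth factor: e^(0.0543×50/365) = 1.0074661.
CIP: F = S · (grow EUR)/(grow JPY) = 0.005708 × 1.0081149/1.0074661 = 0.005711676 EUR per JPY.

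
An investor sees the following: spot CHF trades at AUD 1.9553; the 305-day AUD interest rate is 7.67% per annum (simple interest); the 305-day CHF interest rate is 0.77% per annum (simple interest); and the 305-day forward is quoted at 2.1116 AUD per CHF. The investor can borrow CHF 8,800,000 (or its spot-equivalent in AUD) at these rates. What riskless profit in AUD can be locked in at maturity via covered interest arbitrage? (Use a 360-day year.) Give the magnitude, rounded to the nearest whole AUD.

AUD 378,541

T = 305/360 years.
Route A — deposit CHF, sell forward: 8,800,000 × 1.0065236111 × 2.1116 = AUD 18,703,302.26.
Route B — convert at spot, deposit AUD: 8,800,000 × 1.9553 × 1.0649819444 = AUD 18,324,760.92.
The quoted forward overvalues CHF, so borrow AUD, buy CHF at spot, deposit the CHF at 0.77%, and sell the proceeds forward at 2.1116.
The gap between the two covered legs is AUD 378,541.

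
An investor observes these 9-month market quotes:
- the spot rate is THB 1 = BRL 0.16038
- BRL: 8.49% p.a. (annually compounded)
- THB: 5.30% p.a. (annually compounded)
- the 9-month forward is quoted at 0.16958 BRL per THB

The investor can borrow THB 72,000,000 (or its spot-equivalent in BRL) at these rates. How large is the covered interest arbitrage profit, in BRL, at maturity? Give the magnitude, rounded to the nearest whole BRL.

BRL 416,853

T = 9/12 years.
Invest the THB and cover forward: 72,000,000 × 1.0394923041 × 0.16958 = BRL 12,691,951.55.
Convert at spot and invest in BRL: 72,000,000 × 0.16038 × 1.0630220716 = BRL 12,275,098.55.
The quoted forward overvalues THB, so borrow BRL, buy THB at spot, deposit the THB at 5.30%, and sell the proceeds forward at 0.16958.
The gap between the two covered legs is BRL 416,853.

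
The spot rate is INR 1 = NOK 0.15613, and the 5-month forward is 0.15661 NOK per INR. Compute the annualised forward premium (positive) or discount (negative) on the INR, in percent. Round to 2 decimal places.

+0.74%

T = 5/12 years.
(F − S)/S = (0.15661 − 0.15613)/0.15613 = 0.0030744.
Annualise by dividing by T: 0.0030744 / (5/12) = 0.007379 → 0.74%.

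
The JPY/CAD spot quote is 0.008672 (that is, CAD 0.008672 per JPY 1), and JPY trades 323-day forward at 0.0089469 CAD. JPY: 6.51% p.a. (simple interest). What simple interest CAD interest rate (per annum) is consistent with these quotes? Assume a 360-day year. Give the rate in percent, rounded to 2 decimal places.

10.25%

T = 323/360 years.
By CIP, F/S equals the CAD-to-JPY growth ratio: 0.0089469/0.008672 = 1.0316997.
JPY growth factor: 1 + 0.0651×323/360 = 1.0584092.
That pins the CAD growth at 1.0919605.
(1.0919605 − 1)/T = 0.102495, i.e. 10.25%.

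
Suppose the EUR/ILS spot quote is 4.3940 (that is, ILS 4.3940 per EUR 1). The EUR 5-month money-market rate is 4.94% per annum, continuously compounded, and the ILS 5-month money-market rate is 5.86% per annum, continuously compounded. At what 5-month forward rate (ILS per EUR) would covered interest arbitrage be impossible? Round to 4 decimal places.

T = 5/12 years.
ILS accumulates by e^(0.0586×5/12) = 1.0247172.
Growth of 1 EUR over T: e^(0.0494×5/12) = 1.0207966.
So F = 4.394 × 1.0247172 / 1.0207966 = 4.410876 (ILS/EUR).

4.4109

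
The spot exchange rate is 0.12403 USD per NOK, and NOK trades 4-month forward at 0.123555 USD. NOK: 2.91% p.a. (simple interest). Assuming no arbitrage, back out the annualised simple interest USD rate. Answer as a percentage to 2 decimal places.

1.75%

T = 4/12 years.
CIP gives F = S · g_USD/g_NOK, so g_USD/g_NOK = 0.123555/0.12403 = 0.9961703.
The NOK side grows by 1 + 0.0291×4/12 = 1.009700.
So the USD growth factor = 1.0058332.
r = (1.0058332 − 1)/(4/12) = 0.017500 → 1.75%.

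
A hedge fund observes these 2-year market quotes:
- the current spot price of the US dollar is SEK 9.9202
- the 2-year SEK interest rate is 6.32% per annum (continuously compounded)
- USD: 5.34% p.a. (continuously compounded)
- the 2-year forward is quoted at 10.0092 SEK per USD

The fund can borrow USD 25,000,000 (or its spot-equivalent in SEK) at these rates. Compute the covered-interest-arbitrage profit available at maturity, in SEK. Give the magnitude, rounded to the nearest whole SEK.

T = 2 years.
Invest the USD and cover forward: 25,000,000 × 1.11271168989 × 10.0092 = SEK 278,433,846.16.
Convert at spot and invest in SEK: 25,000,000 × 9.9202 × 1.13473597191 = SEK 281,420,194.71.
The quoted forward undervalues USD, so borrow USD, convert to SEK at spot, deposit the SEK at 6.32%, and buy USD forward at 10.0092 to cover the loan.
Profit = 281,420,194.71 − 278,433,846.16 = SEK 2,986,349.

SEK 2,986,349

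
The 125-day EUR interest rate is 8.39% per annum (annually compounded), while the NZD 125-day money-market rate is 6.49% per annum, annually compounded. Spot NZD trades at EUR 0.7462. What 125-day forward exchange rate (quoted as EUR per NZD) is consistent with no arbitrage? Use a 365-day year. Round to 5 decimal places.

0.75073

T = 125/365 years.
Growth of 1 EUR over T: (1 + 0.0839)^(125/365) = 1.0279751.
NZD accumulates by (1 + 0.0649)^(125/365) = 1.0217681.
So F = 0.7462 × 1.0279751 / 1.0217681 = 0.7507330 (EUR/NZD).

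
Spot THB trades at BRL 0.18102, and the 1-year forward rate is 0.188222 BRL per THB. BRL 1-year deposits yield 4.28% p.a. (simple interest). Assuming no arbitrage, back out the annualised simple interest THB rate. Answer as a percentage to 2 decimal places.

0.29%

T = 1 year.
CIP gives F = S · g_BRL/g_THB, so g_BRL/g_THB = 0.188222/0.18102 = 1.0397857.
BRL growth factor: 1 + 0.0428×1 = 1.042800.
That pins the THB growth at 1.002899.
(1.002899 − 1)/T = 0.002899, i.e. 0.29%.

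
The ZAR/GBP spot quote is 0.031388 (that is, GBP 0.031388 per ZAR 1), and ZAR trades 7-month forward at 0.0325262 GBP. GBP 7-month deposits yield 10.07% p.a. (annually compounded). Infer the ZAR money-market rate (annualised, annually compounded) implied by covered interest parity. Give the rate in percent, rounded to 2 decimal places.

T = 7/12 years.
F/S = 0.0325262/0.031388 = 1.0362623 = (growth of GBP) / (growth of ZAR).
GBP growth factor: (1 + 0.1007)^(7/12) = 1.0575646.
So the ZAR growth factor = 1.0205569.
r = 1.0205569^(12/7) − 1 = 0.035499 → 3.55%.

3.55%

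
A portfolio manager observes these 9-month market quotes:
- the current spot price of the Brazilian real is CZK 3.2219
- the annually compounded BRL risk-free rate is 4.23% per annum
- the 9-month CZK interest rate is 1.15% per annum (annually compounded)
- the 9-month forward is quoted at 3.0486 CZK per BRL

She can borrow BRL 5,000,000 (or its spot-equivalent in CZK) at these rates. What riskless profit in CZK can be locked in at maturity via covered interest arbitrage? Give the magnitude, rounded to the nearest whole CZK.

T = 9/12 years.
Keep in BRL, deliver into the forward: 5,000,000·1.0315601421·3.0486 = CZK 15,724,071.25.
Swap to CZK now, deposit: 5,000,000·3.2219·1.0086126606 = CZK 16,248,245.66.
The quoted forward undervalues BRL, so borrow BRL, convert to CZK at spot, deposit the CZK at 1.15%, and buy BRL forward at 3.0486 to cover the loan.
Arbitrage profit = |15,724,071.25 − 16,248,245.66| = CZK 524,174.

CZK 524,174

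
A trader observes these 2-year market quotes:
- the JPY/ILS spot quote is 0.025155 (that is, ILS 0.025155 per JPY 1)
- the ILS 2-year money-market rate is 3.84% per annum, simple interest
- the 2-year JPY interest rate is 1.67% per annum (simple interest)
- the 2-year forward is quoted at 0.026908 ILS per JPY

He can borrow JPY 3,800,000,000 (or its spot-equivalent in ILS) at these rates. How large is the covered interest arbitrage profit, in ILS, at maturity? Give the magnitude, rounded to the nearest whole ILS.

T = 2 years.
Route A — deposit JPY, sell forward: 3,800,000,000 × 1.033400 × 0.026908 = ILS 105,665,563.36.
Route B — convert at spot, deposit ILS: 3,800,000,000 × 0.025155 × 1.076800 = ILS 102,930,235.20.
The quoted forward overvalues JPY, so borrow ILS, buy JPY at spot, deposit the JPY at 1.67%, and sell the proceeds forward at 0.026908.
The gap between the two covered legs is ILS 2,735,328.

ILS 2,735,328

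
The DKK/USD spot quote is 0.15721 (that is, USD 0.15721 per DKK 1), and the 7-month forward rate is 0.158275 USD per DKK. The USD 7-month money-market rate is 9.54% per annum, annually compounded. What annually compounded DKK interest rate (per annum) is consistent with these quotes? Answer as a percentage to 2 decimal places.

T = 7/12 years.
F/S = 0.158275/0.15721 = 1.0067744 = (growth of USD) / (growth of DKK).
USD growth factor: (1 + 0.0954)^(7/12) = 1.0545911.
That pins the DKK growth at 1.047495.
Annualise: 1.047495^(12/7) − 1 = 0.082795 = 8.28%.

8.28%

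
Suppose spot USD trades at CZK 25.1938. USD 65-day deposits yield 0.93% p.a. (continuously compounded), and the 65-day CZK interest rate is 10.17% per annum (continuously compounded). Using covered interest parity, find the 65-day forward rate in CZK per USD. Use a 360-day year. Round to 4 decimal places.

T = 65/360 years.
Growth of 1 CZK over T: e^(0.1017×65/360) = 1.01853213.
USD growth factor: e^(0.0093×65/360) = 1.00168058.
So F = 25.1938 × 1.01853213 / 1.00168058 = 25.617642 (CZK/USD).

25.6176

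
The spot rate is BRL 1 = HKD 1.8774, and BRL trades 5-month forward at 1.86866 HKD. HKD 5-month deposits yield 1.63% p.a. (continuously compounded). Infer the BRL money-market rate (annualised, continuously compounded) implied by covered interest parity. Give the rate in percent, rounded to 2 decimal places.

T = 5/12 years.
By CIP, F/S equals the HKD-to-BRL growth ratio: 1.86866/1.8774 = 0.9953446.
The HKD side grows by e^(0.0163×5/12) = 1.0068148.
So the BRL growth factor = 1.0115238.
r = ln(1.0115238)/(5/12) = 0.027499 → 2.75%.

2.75%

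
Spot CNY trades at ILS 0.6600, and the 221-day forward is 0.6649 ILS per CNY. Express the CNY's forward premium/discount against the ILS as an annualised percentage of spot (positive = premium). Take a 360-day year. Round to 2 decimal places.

+1.21%

T = 221/360 years.
Period premium: (0.6649 − 0.66)/0.66 = 0.0074242.
×(1/T) gives 1.21% p.a.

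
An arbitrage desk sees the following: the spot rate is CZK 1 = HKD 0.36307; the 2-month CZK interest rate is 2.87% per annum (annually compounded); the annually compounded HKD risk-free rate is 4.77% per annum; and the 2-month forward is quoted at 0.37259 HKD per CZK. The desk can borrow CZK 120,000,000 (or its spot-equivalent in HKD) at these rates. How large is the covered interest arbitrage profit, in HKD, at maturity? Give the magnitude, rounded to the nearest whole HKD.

T = 2/12 years.
Route A — deposit CZK, sell forward: 120,000,000 × 1.0047271159 × 0.37259 = HKD 44,922,153.13.
Route B — convert at spot, deposit HKD: 120,000,000 × 0.36307 × 1.0077964495 = HKD 43,908,078.83.
The quoted forward overvalues CZK, so borrow HKD, buy CZK at spot, deposit the CZK at 2.87%, and sell the proceeds forward at 0.37259.
Arbitrage profit = |44,922,153.13 − 43,908,078.83| = HKD 1,014,074.

HKD 1,014,074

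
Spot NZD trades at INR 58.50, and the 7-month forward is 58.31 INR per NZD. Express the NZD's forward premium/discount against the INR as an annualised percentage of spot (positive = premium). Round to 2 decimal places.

-0.56%

T = 7/12 years.
NZD trades forward at -0.32479% vs spot over the period.
Per annum: -0.0032479 / (7/12) = -0.005568 = -0.56%.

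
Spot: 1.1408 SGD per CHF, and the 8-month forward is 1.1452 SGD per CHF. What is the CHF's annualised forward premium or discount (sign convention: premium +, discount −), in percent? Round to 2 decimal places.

+0.58%

T = 8/12 years.
(F − S)/S = (1.1452 − 1.1408)/1.1408 = 0.0038569.
Per annum: 0.0038569 / (8/12) = 0.005785 = 0.58%.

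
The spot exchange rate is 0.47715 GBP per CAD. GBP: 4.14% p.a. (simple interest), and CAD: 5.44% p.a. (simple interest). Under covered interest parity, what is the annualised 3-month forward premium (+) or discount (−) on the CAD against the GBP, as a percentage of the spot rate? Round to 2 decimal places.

-1.28%

T = 3/12 years.
CIP forward (GBP per CAD) = 0.47715 × 1.010350/1.013600 = 0.47562007.
(F − S)/S ÷ T = (0.47562007 − 0.47715)/0.47715/(3/12) = -0.012826 → -1.28%.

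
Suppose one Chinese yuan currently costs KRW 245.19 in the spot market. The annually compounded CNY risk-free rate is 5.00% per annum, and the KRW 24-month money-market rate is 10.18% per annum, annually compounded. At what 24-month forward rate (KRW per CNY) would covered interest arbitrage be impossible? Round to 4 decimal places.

269.9788

T = 2 years.
KRW accumulates by (1 + 0.1018)^2 = 1.21396324.
CNY growth factor: (1 + 0.0500)^2 = 1.102500.
So F = 245.19 × 1.21396324 / 1.102500 = 269.978818 (KRW/CNY).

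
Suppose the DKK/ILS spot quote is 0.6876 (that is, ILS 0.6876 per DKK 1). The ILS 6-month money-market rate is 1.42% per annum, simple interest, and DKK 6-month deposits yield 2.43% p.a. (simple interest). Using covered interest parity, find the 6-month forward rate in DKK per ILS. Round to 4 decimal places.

T = 6/12 years.
Growth of 1 ILS over T: 1 + 0.0142×6/12 = 1.007100.
Growth of 1 DKK over T: 1 + 0.0243×6/12 = 1.012150.
So F = 0.6876 × 1.007100 / 1.012150 = 0.6841693 (ILS/DKK).
Quoted the other way: 1/0.6841693 = 1.4616 DKK per ILS.

1.4616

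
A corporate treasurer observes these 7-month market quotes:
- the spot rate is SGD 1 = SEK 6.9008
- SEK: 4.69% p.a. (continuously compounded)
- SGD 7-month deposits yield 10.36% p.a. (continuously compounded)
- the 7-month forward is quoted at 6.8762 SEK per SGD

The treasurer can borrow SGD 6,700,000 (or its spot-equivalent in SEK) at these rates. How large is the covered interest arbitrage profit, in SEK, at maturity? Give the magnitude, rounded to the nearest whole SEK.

SEK 1,422,842

T = 7/12 years.
Keep in SGD, deliver into the forward: 6,700,000·1.0622967754·6.8762 = SEK 48,940,586.08.
Swap to SEK now, deposit: 6,700,000·6.9008·1.0277360089 = SEK 47,517,744.36.
The quoted forward overvalues SGD, so borrow SEK, buy SGD at spot, deposit the SGD at 10.36%, and sell the proceeds forward at 6.8762.
Profit = 48,940,586.08 − 47,517,744.36 = SEK 1,422,842.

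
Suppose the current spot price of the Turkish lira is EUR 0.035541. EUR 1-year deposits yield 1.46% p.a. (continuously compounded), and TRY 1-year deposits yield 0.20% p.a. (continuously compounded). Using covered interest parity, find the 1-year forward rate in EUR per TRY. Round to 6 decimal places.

T = 1 year.
EUR growth factor: e^(0.0146×1) = 1.0147071.
Growth of 1 TRY over T: e^(0.0020×1) = 1.002002.
Forward (EUR per TRY) = 0.035541 × 1.0147071 / 1.002002 = 0.03599165.

0.035992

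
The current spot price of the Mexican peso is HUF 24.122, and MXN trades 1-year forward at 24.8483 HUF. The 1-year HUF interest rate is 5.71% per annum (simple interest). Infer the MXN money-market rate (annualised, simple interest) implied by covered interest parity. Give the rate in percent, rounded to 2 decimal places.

T = 1 year.
F/S = 24.8483/24.122 = 1.0301094 = (growth of HUF) / (growth of MXN).
The HUF side grows by 1 + 0.0571×1 = 1.057100.
That pins the MXN growth at 1.0262017.
(1.0262017 − 1)/T = 0.026202, i.e. 2.62%.

2.62%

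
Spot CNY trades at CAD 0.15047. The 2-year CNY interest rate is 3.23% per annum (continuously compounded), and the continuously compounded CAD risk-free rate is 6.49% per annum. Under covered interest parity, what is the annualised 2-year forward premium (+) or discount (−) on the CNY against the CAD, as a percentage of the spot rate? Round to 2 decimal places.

+3.37%

T = 2 years.
F = S · g_CAD/g_CNY = 0.15047 × 1.1386006/1.0667322 = 0.16060754.
Annualised premium = (F − S)/S × (1/T) = (0.16060754 − 0.15047)/0.15047 ÷ 2 = 3.37%.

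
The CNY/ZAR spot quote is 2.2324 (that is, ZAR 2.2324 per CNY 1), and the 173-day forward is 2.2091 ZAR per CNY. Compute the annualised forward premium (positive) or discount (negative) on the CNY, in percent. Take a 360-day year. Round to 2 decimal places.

-2.17%

T = 173/360 years.
(F − S)/S = (2.2091 − 2.2324)/2.2324 = -0.0104372.
Annualise by dividing by T: -0.0104372 / (173/360) = -0.021719 → -2.17%.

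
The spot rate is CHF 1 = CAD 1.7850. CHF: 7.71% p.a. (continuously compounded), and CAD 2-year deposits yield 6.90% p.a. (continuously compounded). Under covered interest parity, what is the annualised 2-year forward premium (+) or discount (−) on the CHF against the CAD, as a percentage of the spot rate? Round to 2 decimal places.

-0.80%

T = 2 years.
No-arbitrage forward: 1.785 × 1.1479756 / 1.1667242 = 1.7563161 CAD/CHF.
Annualised premium = (F − S)/S × (1/T) = (1.7563161 − 1.785)/1.785 ÷ 2 = -0.80%.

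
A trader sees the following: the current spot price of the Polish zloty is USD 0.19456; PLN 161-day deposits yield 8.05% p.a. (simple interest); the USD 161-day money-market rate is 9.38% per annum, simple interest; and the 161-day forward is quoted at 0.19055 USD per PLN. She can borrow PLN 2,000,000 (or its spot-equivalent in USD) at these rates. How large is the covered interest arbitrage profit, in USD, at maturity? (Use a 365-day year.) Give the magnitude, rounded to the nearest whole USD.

USD 10,588

T = 161/365 years.
Route A — deposit PLN, sell forward: 2,000,000 × 1.03550822 × 0.19055 = USD 394,632.18.
Route B — convert at spot, deposit USD: 2,000,000 × 0.19456 × 1.04137479 = USD 405,219.76.
The quoted forward undervalues PLN, so borrow PLN, convert to USD at spot, deposit the USD at 9.38%, and buy PLN forward at 0.19055 to cover the loan.
The gap between the two covered legs is USD 10,588.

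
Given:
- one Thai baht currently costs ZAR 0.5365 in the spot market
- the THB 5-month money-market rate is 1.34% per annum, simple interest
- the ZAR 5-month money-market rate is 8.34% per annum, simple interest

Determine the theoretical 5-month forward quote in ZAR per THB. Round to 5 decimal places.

0.55206

T = 5/12 years.
Growth of 1 ZAR over T: 1 + 0.0834×5/12 = 1.034750.
Growth of 1 THB over T: 1 + 0.0134×5/12 = 1.0055833.
So F = 0.5365 × 1.034750 / 1.0055833 = 0.5520611 (ZAR/THB).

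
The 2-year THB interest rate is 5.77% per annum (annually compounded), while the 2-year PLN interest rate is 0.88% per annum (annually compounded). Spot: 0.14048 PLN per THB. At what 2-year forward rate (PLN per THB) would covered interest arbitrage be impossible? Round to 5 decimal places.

0.12779

T = 2 years.
PLN accumulates by (1 + 0.0088)^2 = 1.0176774.
Growth of 1 THB over T: (1 + 0.0577)^2 = 1.1187293.
CIP: F = S · (grow PLN)/(grow THB) = 0.14048 × 1.0176774/1.1187293 = 0.1277908 PLN per THB.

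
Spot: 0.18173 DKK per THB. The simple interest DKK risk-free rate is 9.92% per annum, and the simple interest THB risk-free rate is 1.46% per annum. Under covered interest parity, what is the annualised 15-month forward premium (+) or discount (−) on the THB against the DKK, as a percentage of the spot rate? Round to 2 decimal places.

+8.31%

T = 15/12 years.
F = S · g_DKK/g_THB = 0.18173 × 1.124000/1.018250 = 0.20060351.
Annualised premium = (F − S)/S × (1/T) = (0.20060351 − 0.18173)/0.18173 ÷ (15/12) = 8.31%.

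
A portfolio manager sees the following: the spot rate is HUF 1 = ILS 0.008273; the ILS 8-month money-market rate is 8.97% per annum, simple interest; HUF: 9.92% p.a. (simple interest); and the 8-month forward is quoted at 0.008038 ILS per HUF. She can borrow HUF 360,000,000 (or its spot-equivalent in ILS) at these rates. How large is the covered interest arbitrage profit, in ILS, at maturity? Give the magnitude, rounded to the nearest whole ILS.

T = 8/12 years.
Route A — deposit HUF, sell forward: 360,000,000 × 1.066133333 × 0.008038 = ILS 3,085,048.70.
Route B — convert at spot, deposit ILS: 360,000,000 × 0.008273 × 1.059800 = ILS 3,156,381.14.
The quoted forward undervalues HUF, so borrow HUF, convert to ILS at spot, deposit the ILS at 8.97%, and buy HUF forward at 0.008038 to cover the loan.
Arbitrage profit = |3,085,048.70 − 3,156,381.14| = ILS 71,332.

ILS 71,332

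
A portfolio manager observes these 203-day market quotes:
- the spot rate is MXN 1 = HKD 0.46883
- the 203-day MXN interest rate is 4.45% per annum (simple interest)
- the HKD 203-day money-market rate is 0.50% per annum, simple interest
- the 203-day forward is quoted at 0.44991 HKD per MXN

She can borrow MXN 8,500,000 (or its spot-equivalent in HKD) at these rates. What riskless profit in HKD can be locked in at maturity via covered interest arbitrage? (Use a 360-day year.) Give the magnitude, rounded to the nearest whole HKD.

HKD 76,094

T = 203/360 years.
Invest the MXN and cover forward: 8,500,000 × 1.025093056 × 0.44991 = HKD 3,920,196.74.
Convert at spot and invest in HKD: 8,500,000 × 0.46883 × 1.002819444 = HKD 3,996,290.64.
The quoted forward undervalues MXN, so borrow MXN, convert to HKD at spot, deposit the HKD at 0.50%, and buy MXN forward at 0.44991 to cover the loan.
Arbitrage profit = |3,920,196.74 − 3,996,290.64| = HKD 76,094.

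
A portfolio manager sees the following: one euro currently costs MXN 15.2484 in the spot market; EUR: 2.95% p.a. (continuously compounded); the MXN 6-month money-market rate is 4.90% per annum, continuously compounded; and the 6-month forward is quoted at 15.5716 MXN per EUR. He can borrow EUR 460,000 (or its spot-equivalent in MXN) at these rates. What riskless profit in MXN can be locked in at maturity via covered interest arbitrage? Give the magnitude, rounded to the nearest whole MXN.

T = 6/12 years.
Invest the EUR and cover forward: 460,000 × 1.014859318 × 15.5716 = MXN 7,269,372.34.
Convert at spot and invest in MXN: 460,000 × 15.2484 × 1.024802591 = MXN 7,188,235.92.
The quoted forward overvalues EUR, so borrow MXN, buy EUR at spot, deposit the EUR at 2.95%, and sell the proceeds forward at 15.5716.
Profit = 7,269,372.34 − 7,188,235.92 = MXN 81,136.

MXN 81,136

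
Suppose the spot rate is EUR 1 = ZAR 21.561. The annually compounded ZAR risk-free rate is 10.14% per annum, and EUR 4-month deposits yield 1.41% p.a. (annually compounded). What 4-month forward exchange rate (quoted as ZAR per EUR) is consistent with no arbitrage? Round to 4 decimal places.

T = 4/12 years.
ZAR growth factor: (1 + 0.1014)^(4/12) = 1.03271787.
EUR growth factor: (1 + 0.0141)^(4/12) = 1.00467808.
Forward (ZAR per EUR) = 21.561 × 1.03271787 / 1.00467808 = 22.162751.

22.1628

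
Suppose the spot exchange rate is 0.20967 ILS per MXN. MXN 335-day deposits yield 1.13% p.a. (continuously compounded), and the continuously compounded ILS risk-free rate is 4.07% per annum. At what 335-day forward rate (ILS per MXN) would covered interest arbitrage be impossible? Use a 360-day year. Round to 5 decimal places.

0.21549

T = 335/360 years.
ILS growth factor: e^(0.0407×335/360) = 1.038600.
Growth of 1 MXN over T: e^(0.0113×335/360) = 1.0105708.
Forward (ILS per MXN) = 0.20967 × 1.038600 / 1.0105708 = 0.2154854.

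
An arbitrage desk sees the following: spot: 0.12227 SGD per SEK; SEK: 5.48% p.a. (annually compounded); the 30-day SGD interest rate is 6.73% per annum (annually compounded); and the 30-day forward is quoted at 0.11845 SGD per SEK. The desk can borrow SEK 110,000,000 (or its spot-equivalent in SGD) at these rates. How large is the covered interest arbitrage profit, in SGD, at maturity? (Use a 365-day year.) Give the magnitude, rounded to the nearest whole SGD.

SGD 435,133

T = 30/365 years.
Invest the SEK and cover forward: 110,000,000 × 1.0043946564 × 0.11845 = SGD 13,086,760.18.
Convert at spot and invest in SGD: 110,000,000 × 0.12227 × 1.0053676775 = SGD 13,521,893.65.
The quoted forward undervalues SEK, so borrow SEK, convert to SGD at spot, deposit the SGD at 6.73%, and buy SEK forward at 0.11845 to cover the loan.
Arbitrage profit = |13,086,760.18 − 13,521,893.65| = SGD 435,133.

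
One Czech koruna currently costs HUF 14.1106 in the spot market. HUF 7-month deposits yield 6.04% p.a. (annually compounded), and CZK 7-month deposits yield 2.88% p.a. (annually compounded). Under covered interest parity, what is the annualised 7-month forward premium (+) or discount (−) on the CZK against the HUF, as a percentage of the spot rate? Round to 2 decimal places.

T = 7/12 years.
F = S · g_HUF/g_CZK = 14.1106 × 1.0348022/1.0167005 = 14.3618302.
Annualised premium = (F − S)/S × (1/T) = (14.3618302 − 14.1106)/14.1106 ÷ (7/12) = 3.05%.

+3.05%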